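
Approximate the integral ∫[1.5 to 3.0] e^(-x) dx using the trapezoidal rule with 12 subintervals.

f(x) = e^(-x)
a = 1.5, b = 3.0, n = 12
h = (b - a)/n = 0.125000

Trapezoidal rule: (h/2)[f(x₀) + 2f(x₁) + 2f(x₂) + ... + f(xₙ)]

x_0 = 1.5000, f(x_0) = 0.223130, coefficient = 1
x_1 = 1.6250, f(x_1) = 0.196912, coefficient = 2
x_2 = 1.7500, f(x_2) = 0.173774, coefficient = 2
x_3 = 1.8750, f(x_3) = 0.153355, coefficient = 2
x_4 = 2.0000, f(x_4) = 0.135335, coefficient = 2
x_5 = 2.1250, f(x_5) = 0.119433, coefficient = 2
x_6 = 2.2500, f(x_6) = 0.105399, coefficient = 2
x_7 = 2.3750, f(x_7) = 0.093014, coefficient = 2
x_8 = 2.5000, f(x_8) = 0.082085, coefficient = 2
x_9 = 2.6250, f(x_9) = 0.072440, coefficient = 2
x_10 = 2.7500, f(x_10) = 0.063928, coefficient = 2
x_11 = 2.8750, f(x_11) = 0.056416, coefficient = 2
x_12 = 3.0000, f(x_12) = 0.049787, coefficient = 1

I ≈ (0.125000/2) × 2.777100 = 0.173569
Exact value: 0.173343
Error: 0.000226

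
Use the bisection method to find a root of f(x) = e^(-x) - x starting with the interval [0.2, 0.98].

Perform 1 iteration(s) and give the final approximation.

f(x) = e^(-x) - x
Initial interval: [0.2, 0.98]

Iteration 1:
  c_1 = (0.200000 + 0.980000)/2 = 0.590000
  f(c_1) = f(0.590000) = -0.035673
  f(a) × f(c) < 0, new interval: [0.200000, 0.590000]

After 1 iteration(s), the approximation is c_1 = 0.590000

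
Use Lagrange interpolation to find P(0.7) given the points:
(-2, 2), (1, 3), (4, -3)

Lagrange interpolation formula:
P(x) = Σ yᵢ × Lᵢ(x)
where Lᵢ(x) = Π_{j≠i} (x - xⱼ)/(xᵢ - xⱼ)

L_0(0.7) = (0.7 - 1)/(-2 - 1) × (0.7 - 4)/(-2 - 4) = 0.055000
L_1(0.7) = (0.7 - (-2))/(1 - (-2)) × (0.7 - 4)/(1 - 4) = 0.990000
L_2(0.7) = (0.7 - (-2))/(4 - (-2)) × (0.7 - 1)/(4 - 1) = -0.045000

P(0.7) = 2×L_0(0.7) + 3×L_1(0.7) + (-3)×L_2(0.7)
P(0.7) = 3.215000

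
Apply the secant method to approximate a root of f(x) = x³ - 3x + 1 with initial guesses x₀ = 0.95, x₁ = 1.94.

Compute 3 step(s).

f(x) = x³ - 3x + 1
x₀ = 0.95, x₁ = 1.94

Secant formula: x_{n+1} = x_n - f(x_n)(x_n - x_{n-1})/(f(x_n) - f(x_{n-1}))

Iteration 1:
  f(0.950000) = -0.992625
  f(1.940000) = 2.481384
  x_2 = 1.940000 - 2.481384×(1.940000 - 0.950000)/(2.481384 - (-0.992625))
       = 1.232872
Iteration 2:
  f(1.940000) = 2.481384
  f(1.232872) = -0.824684
  x_3 = 1.232872 - (-0.824684)×(1.232872 - 1.940000)/(-0.824684 - 2.481384)
       = 1.409262
Iteration 3:
  f(1.232872) = -0.824684
  f(1.409262) = -0.428965
  x_4 = 1.409262 - (-0.428965)×(1.409262 - 1.232872)/(-0.428965 - (-0.824684))
       = 1.600471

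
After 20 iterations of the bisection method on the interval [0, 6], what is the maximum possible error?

Bisection error bound: |error| ≤ (b-a)/2^n
|error| ≤ (6 - 0)/2^20 = 6/2^20
|error| ≤ 0.0000057220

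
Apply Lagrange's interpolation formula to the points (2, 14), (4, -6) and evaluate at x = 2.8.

Lagrange interpolation formula:
P(x) = Σ yᵢ × Lᵢ(x)
where Lᵢ(x) = Π_{j≠i} (x - xⱼ)/(xᵢ - xⱼ)

L_0(2.8) = (2.8 - 4)/(2 - 4) = 0.600000
L_1(2.8) = (2.8 - 2)/(4 - 2) = 0.400000

P(2.8) = 14×L_0(2.8) + (-6)×L_1(2.8)
P(2.8) = 6.000000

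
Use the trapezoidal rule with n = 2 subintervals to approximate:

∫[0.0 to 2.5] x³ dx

f(x) = x³
a = 0.0, b = 2.5, n = 2
h = (b - a)/n = 1.250000

Trapezoidal rule: (h/2)[f(x₀) + 2f(x₁) + 2f(x₂) + ... + f(xₙ)]

x_0 = 0.0000, f(x_0) = 0.000000, coefficient = 1
x_1 = 1.2500, f(x_1) = 1.953125, coefficient = 2
x_2 = 2.5000, f(x_2) = 15.625000, coefficient = 1

I ≈ (1.250000/2) × 19.531250 = 12.207031
Exact value: 9.765625
Error: 2.441406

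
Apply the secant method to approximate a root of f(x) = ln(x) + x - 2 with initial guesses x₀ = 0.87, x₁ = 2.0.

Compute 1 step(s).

f(x) = ln(x) + x - 2
x₀ = 0.87, x₁ = 2.0

Secant formula: x_{n+1} = x_n - f(x_n)(x_n - x_{n-1})/(f(x_n) - f(x_{n-1}))

Iteration 1:
  f(0.870000) = -1.269262
  f(2.000000) = 0.693147
  x_2 = 2.000000 - 0.693147×(2.000000 - 0.870000)/(0.693147 - (-1.269262))
       = 1.600870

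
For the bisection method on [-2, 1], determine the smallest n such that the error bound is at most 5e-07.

We need (b-a)/2^n ≤ 5e-07
(1 - (-2))/2^n ≤ 5e-07
3/2^n ≤ 5e-07
2^n ≥ 6000000
n ≥ log₂(6000000) = 22.52
n ≥ 23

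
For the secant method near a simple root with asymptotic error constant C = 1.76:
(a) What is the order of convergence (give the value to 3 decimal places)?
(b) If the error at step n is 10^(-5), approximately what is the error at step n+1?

(a) Secant method has superlinear convergence with order φ = (1+√5)/2 ≈ 1.618.
    This means |e_{n+1}| ≈ C|e_n|^1.618.

(b) With |e_n| = 10^(-5) and C = 1.76:
    |e_{n+1}| ≈ 1.76 × (10^(-5))^1.618 = 1.76 × 10^(-8.09)

(a) ≈ 1.618 (golden ratio); (b) |e_{n+1}| ≈ 1.430e-08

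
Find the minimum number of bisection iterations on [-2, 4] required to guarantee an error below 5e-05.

We need (b-a)/2^n ≤ 5e-05
(4 - (-2))/2^n ≤ 5e-05
6/2^n ≤ 5e-05
2^n ≥ 120000
n ≥ log₂(120000) = 16.87
n ≥ 17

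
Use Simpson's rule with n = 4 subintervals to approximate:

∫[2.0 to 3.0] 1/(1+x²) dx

f(x) = 1/(1+x²)
a = 2.0, b = 3.0, n = 4
h = (b - a)/n = 0.250000

Simpson's rule: (h/3)[f(x₀) + 4f(x₁) + 2f(x₂) + ... + f(xₙ)]

x_0 = 2.0000, f(x_0) = 0.200000, coefficient = 1
x_1 = 2.2500, f(x_1) = 0.164948, coefficient = 4
x_2 = 2.5000, f(x_2) = 0.137931, coefficient = 2
x_3 = 2.7500, f(x_3) = 0.116788, coefficient = 4
x_4 = 3.0000, f(x_4) = 0.100000, coefficient = 1

I ≈ (0.250000/3) × 1.702809 = 0.141901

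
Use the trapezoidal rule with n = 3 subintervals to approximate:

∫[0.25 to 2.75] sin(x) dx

f(x) = sin(x)
a = 0.25, b = 2.75, n = 3
h = (b - a)/n = 0.833333

Trapezoidal rule: (h/2)[f(x₀) + 2f(x₁) + 2f(x₂) + ... + f(xₙ)]

x_0 = 0.2500, f(x_0) = 0.247404, coefficient = 1
x_1 = 1.0833, f(x_1) = 0.883524, coefficient = 2
x_2 = 1.9167, f(x_2) = 0.940781, coefficient = 2
x_3 = 2.7500, f(x_3) = 0.381661, coefficient = 1

I ≈ (0.833333/2) × 4.277674 = 1.782364
Exact value: 1.893215
Error: 0.110850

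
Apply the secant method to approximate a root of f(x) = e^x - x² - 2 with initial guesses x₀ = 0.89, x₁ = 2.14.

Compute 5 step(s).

f(x) = e^x - x² - 2
x₀ = 0.89, x₁ = 2.14

Secant formula: x_{n+1} = x_n - f(x_n)(x_n - x_{n-1})/(f(x_n) - f(x_{n-1}))

Iteration 1:
  f(0.890000) = -0.356970
  f(2.140000) = 1.919838
  x_2 = 2.140000 - 1.919838×(2.140000 - 0.890000)/(1.919838 - (-0.356970))
       = 1.085982
Iteration 2:
  f(2.140000) = 1.919838
  f(1.085982) = -0.217010
  x_3 = 1.085982 - (-0.217010)×(1.085982 - 2.140000)/(-0.217010 - 1.919838)
       = 1.193024
Iteration 3:
  f(1.085982) = -0.217010
  f(1.193024) = -0.126270
  x_4 = 1.193024 - (-0.126270)×(1.193024 - 1.085982)/(-0.126270 - (-0.217010))
       = 1.341980
Iteration 4:
  f(1.193024) = -0.126270
  f(1.341980) = 0.025702
  x_5 = 1.341980 - 0.025702×(1.341980 - 1.193024)/(0.025702 - (-0.126270))
       = 1.316788
Iteration 5:
  f(1.341980) = 0.025702
  f(1.316788) = -0.002514
  x_6 = 1.316788 - (-0.002514)×(1.316788 - 1.341980)/(-0.002514 - 0.025702)
       = 1.319032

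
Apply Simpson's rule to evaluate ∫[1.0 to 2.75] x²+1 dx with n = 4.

f(x) = x²+1
a = 1.0, b = 2.75, n = 4
h = (b - a)/n = 0.437500

Simpson's rule: (h/3)[f(x₀) + 4f(x₁) + 2f(x₂) + ... + f(xₙ)]

x_0 = 1.0000, f(x_0) = 2.000000, coefficient = 1
x_1 = 1.4375, f(x_1) = 3.066406, coefficient = 4
x_2 = 1.8750, f(x_2) = 4.515625, coefficient = 2
x_3 = 2.3125, f(x_3) = 6.347656, coefficient = 4
x_4 = 2.7500, f(x_4) = 8.562500, coefficient = 1

I ≈ (0.437500/3) × 57.250000 = 8.348958
Exact value: 8.348958
Error: 0.000000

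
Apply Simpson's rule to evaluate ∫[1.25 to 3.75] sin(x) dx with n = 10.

f(x) = sin(x)
a = 1.25, b = 3.75, n = 10
h = (b - a)/n = 0.250000

Simpson's rule: (h/3)[f(x₀) + 4f(x₁) + 2f(x₂) + ... + f(xₙ)]

x_0 = 1.2500, f(x_0) = 0.948985, coefficient = 1
x_1 = 1.5000, f(x_1) = 0.997495, coefficient = 4
x_2 = 1.7500, f(x_2) = 0.983986, coefficient = 2
x_3 = 2.0000, f(x_3) = 0.909297, coefficient = 4
x_4 = 2.2500, f(x_4) = 0.778073, coefficient = 2
x_5 = 2.5000, f(x_5) = 0.598472, coefficient = 4
x_6 = 2.7500, f(x_6) = 0.381661, coefficient = 2
x_7 = 3.0000, f(x_7) = 0.141120, coefficient = 4
x_8 = 3.2500, f(x_8) = -0.108195, coefficient = 2
x_9 = 3.5000, f(x_9) = -0.350783, coefficient = 4
x_10 = 3.7500, f(x_10) = -0.571561, coefficient = 1

I ≈ (0.250000/3) × 13.630879 = 1.135907
Exact value: 1.135882
Error: 0.000025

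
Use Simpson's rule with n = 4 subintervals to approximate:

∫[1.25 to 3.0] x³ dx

f(x) = x³
a = 1.25, b = 3.0, n = 4
h = (b - a)/n = 0.437500

Simpson's rule: (h/3)[f(x₀) + 4f(x₁) + 2f(x₂) + ... + f(xₙ)]

x_0 = 1.2500, f(x_0) = 1.953125, coefficient = 1
x_1 = 1.6875, f(x_1) = 4.805420, coefficient = 4
x_2 = 2.1250, f(x_2) = 9.595703, coefficient = 2
x_3 = 2.5625, f(x_3) = 16.826416, coefficient = 4
x_4 = 3.0000, f(x_4) = 27.000000, coefficient = 1

I ≈ (0.437500/3) × 134.671875 = 19.639648
Exact value: 19.639648
Error: 0.000000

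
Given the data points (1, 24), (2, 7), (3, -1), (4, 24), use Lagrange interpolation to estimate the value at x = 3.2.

Lagrange interpolation formula:
P(x) = Σ yᵢ × Lᵢ(x)
where Lᵢ(x) = Π_{j≠i} (x - xⱼ)/(xᵢ - xⱼ)

L_0(3.2) = (3.2 - 2)/(1 - 2) × (3.2 - 3)/(1 - 3) × (3.2 - 4)/(1 - 4) = 0.032000
L_1(3.2) = (3.2 - 1)/(2 - 1) × (3.2 - 3)/(2 - 3) × (3.2 - 4)/(2 - 4) = -0.176000
L_2(3.2) = (3.2 - 1)/(3 - 1) × (3.2 - 2)/(3 - 2) × (3.2 - 4)/(3 - 4) = 1.056000
L_3(3.2) = (3.2 - 1)/(4 - 1) × (3.2 - 2)/(4 - 2) × (3.2 - 3)/(4 - 3) = 0.088000

P(3.2) = 24×L_0(3.2) + 7×L_1(3.2) + (-1)×L_2(3.2) + 24×L_3(3.2)
P(3.2) = 0.592000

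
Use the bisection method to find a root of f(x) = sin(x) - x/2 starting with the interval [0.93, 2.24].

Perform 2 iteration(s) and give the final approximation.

f(x) = sin(x) - x/2
Initial interval: [0.93, 2.24]

Iteration 1:
  c_1 = (0.930000 + 2.240000)/2 = 1.585000
  f(c_1) = f(1.585000) = 0.207399
  f(a) × f(c) ≥ 0, new interval: [1.585000, 2.240000]
Iteration 2:
  c_2 = (1.585000 + 2.240000)/2 = 1.912500
  f(c_2) = f(1.912500) = -0.014065
  f(a) × f(c) < 0, new interval: [1.585000, 1.912500]

After 2 iteration(s), the approximation is c_2 = 1.912500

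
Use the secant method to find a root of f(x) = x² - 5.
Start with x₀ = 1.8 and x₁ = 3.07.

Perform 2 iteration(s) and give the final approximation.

f(x) = x² - 5
x₀ = 1.8, x₁ = 3.07

Secant formula: x_{n+1} = x_n - f(x_n)(x_n - x_{n-1})/(f(x_n) - f(x_{n-1}))

Iteration 1:
  f(1.800000) = -1.760000
  f(3.070000) = 4.424900
  x_2 = 3.070000 - 4.424900×(3.070000 - 1.800000)/(4.424900 - (-1.760000))
       = 2.161396
Iteration 2:
  f(3.070000) = 4.424900
  f(2.161396) = -0.328366
  x_3 = 2.161396 - (-0.328366)×(2.161396 - 3.070000)/(-0.328366 - 4.424900)
       = 2.224165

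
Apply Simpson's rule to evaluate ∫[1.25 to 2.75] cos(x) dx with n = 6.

f(x) = cos(x)
a = 1.25, b = 2.75, n = 6
h = (b - a)/n = 0.250000

Simpson's rule: (h/3)[f(x₀) + 4f(x₁) + 2f(x₂) + ... + f(xₙ)]

x_0 = 1.2500, f(x_0) = 0.315322, coefficient = 1
x_1 = 1.5000, f(x_1) = 0.070737, coefficient = 4
x_2 = 1.7500, f(x_2) = -0.178246, coefficient = 2
x_3 = 2.0000, f(x_3) = -0.416147, coefficient = 4
x_4 = 2.2500, f(x_4) = -0.628174, coefficient = 2
x_5 = 2.5000, f(x_5) = -0.801144, coefficient = 4
x_6 = 2.7500, f(x_6) = -0.924302, coefficient = 1

I ≈ (0.250000/3) × -6.808032 = -0.567336
Exact value: -0.567324
Error: 0.000012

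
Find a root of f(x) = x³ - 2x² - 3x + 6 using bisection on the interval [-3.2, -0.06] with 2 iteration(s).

f(x) = x³ - 2x² - 3x + 6
Initial interval: [-3.2, -0.06]

Iteration 1:
  c_1 = (-3.200000 + (-0.060000))/2 = -1.630000
  f(c_1) = f(-1.630000) = 1.245453
  f(a) × f(c) < 0, new interval: [-3.200000, -1.630000]
Iteration 2:
  c_2 = (-3.200000 + (-1.630000))/2 = -2.415000
  f(c_2) = f(-2.415000) = -12.504273
  f(a) × f(c) ≥ 0, new interval: [-2.415000, -1.630000]

After 2 iteration(s), the approximation is c_2 = -2.415000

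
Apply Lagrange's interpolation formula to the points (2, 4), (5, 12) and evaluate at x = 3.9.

Lagrange interpolation formula:
P(x) = Σ yᵢ × Lᵢ(x)
where Lᵢ(x) = Π_{j≠i} (x - xⱼ)/(xᵢ - xⱼ)

L_0(3.9) = (3.9 - 5)/(2 - 5) = 0.366667
L_1(3.9) = (3.9 - 2)/(5 - 2) = 0.633333

P(3.9) = 4×L_0(3.9) + 12×L_1(3.9)
P(3.9) = 9.066667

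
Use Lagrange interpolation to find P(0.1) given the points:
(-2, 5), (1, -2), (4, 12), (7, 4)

Lagrange interpolation formula:
P(x) = Σ yᵢ × Lᵢ(x)
where Lᵢ(x) = Π_{j≠i} (x - xⱼ)/(xᵢ - xⱼ)

L_0(0.1) = (0.1 - 1)/(-2 - 1) × (0.1 - 4)/(-2 - 4) × (0.1 - 7)/(-2 - 7) = 0.149500
L_1(0.1) = (0.1 - (-2))/(1 - (-2)) × (0.1 - 4)/(1 - 4) × (0.1 - 7)/(1 - 7) = 1.046500
L_2(0.1) = (0.1 - (-2))/(4 - (-2)) × (0.1 - 1)/(4 - 1) × (0.1 - 7)/(4 - 7) = -0.241500
L_3(0.1) = (0.1 - (-2))/(7 - (-2)) × (0.1 - 1)/(7 - 1) × (0.1 - 4)/(7 - 4) = 0.045500

P(0.1) = 5×L_0(0.1) + (-2)×L_1(0.1) + 12×L_2(0.1) + 4×L_3(0.1)
P(0.1) = -4.061500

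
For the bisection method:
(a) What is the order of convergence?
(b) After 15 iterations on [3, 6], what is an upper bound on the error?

(a) Bisection has linear (order 1) convergence; the error is halved each step.

(b) Error bound = (b-a)/2^n = (6 - 3)/2^{15}
    = 3/2^{15}

(a) 1 (linear); (b) error ≤ 9.16e-05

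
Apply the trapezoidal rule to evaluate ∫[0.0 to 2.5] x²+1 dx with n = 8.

f(x) = x²+1
a = 0.0, b = 2.5, n = 8
h = (b - a)/n = 0.312500

Trapezoidal rule: (h/2)[f(x₀) + 2f(x₁) + 2f(x₂) + ... + f(xₙ)]

x_0 = 0.0000, f(x_0) = 1.000000, coefficient = 1
x_1 = 0.3125, f(x_1) = 1.097656, coefficient = 2
x_2 = 0.6250, f(x_2) = 1.390625, coefficient = 2
x_3 = 0.9375, f(x_3) = 1.878906, coefficient = 2
x_4 = 1.2500, f(x_4) = 2.562500, coefficient = 2
x_5 = 1.5625, f(x_5) = 3.441406, coefficient = 2
x_6 = 1.8750, f(x_6) = 4.515625, coefficient = 2
x_7 = 2.1875, f(x_7) = 5.785156, coefficient = 2
x_8 = 2.5000, f(x_8) = 7.250000, coefficient = 1

I ≈ (0.312500/2) × 49.593750 = 7.749023
Exact value: 7.708333
Error: 0.040690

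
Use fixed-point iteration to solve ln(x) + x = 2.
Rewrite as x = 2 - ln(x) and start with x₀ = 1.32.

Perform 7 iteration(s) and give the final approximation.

Equation: ln(x) + x = 2
Fixed-point form: x = 2 - ln(x)
x₀ = 1.32

x_1 = g(1.320000) = 1.722368
x_2 = g(1.722368) = 1.456300
x_3 = g(1.456300) = 1.624101
x_4 = g(1.624101) = 1.515045
x_5 = g(1.515045) = 1.584555
x_6 = g(1.584555) = 1.539697
x_7 = g(1.539697) = 1.568415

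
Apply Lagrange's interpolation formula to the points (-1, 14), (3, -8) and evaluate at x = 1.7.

Lagrange interpolation formula:
P(x) = Σ yᵢ × Lᵢ(x)
where Lᵢ(x) = Π_{j≠i} (x - xⱼ)/(xᵢ - xⱼ)

L_0(1.7) = (1.7 - 3)/(-1 - 3) = 0.325000
L_1(1.7) = (1.7 - (-1))/(3 - (-1)) = 0.675000

P(1.7) = 14×L_0(1.7) + (-8)×L_1(1.7)
P(1.7) = -0.850000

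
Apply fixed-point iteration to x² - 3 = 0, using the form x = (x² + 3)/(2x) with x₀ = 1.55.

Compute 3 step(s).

Equation: x² - 3 = 0
Fixed-point form: x = (x² + 3)/(2x)
x₀ = 1.55

x_1 = g(1.550000) = 1.742742
x_2 = g(1.742742) = 1.732084
x_3 = g(1.732084) = 1.732051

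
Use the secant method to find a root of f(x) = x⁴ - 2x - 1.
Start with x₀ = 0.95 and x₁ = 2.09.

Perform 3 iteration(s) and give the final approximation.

f(x) = x⁴ - 2x - 1
x₀ = 0.95, x₁ = 2.09

Secant formula: x_{n+1} = x_n - f(x_n)(x_n - x_{n-1})/(f(x_n) - f(x_{n-1}))

Iteration 1:
  f(0.950000) = -2.085494
  f(2.090000) = 13.900298
  x_2 = 2.090000 - 13.900298×(2.090000 - 0.950000)/(13.900298 - (-2.085494))
       = 1.098724
Iteration 2:
  f(2.090000) = 13.900298
  f(1.098724) = -1.740131
  x_3 = 1.098724 - (-1.740131)×(1.098724 - 2.090000)/(-1.740131 - 13.900298)
       = 1.209011
Iteration 3:
  f(1.098724) = -1.740131
  f(1.209011) = -1.281430
  x_4 = 1.209011 - (-1.281430)×(1.209011 - 1.098724)/(-1.281430 - (-1.740131))
       = 1.517113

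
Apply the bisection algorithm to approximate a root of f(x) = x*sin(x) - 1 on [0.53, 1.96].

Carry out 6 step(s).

f(x) = x*sin(x) - 1
Initial interval: [0.53, 1.96]

Iteration 1:
  c_1 = (0.530000 + 1.960000)/2 = 1.245000
  f(c_1) = f(1.245000) = 0.179508
  f(a) × f(c) < 0, new interval: [0.530000, 1.245000]
Iteration 2:
  c_2 = (0.530000 + 1.245000)/2 = 0.887500
  f(c_2) = f(0.887500) = -0.311747
  f(a) × f(c) ≥ 0, new interval: [0.887500, 1.245000]
Iteration 3:
  c_3 = (0.887500 + 1.245000)/2 = 1.066250
  f(c_3) = f(1.066250) = -0.066611
  f(a) × f(c) ≥ 0, new interval: [1.066250, 1.245000]
Iteration 4:
  c_4 = (1.066250 + 1.245000)/2 = 1.155625
  f(c_4) = f(1.155625) = 0.057451
  f(a) × f(c) < 0, new interval: [1.066250, 1.155625]
Iteration 5:
  c_5 = (1.066250 + 1.155625)/2 = 1.110938
  f(c_5) = f(1.110938) = -0.004472
  f(a) × f(c) ≥ 0, new interval: [1.110938, 1.155625]
Iteration 6:
  c_6 = (1.110938 + 1.155625)/2 = 1.133281
  f(c_6) = f(1.133281) = 0.026534
  f(a) × f(c) < 0, new interval: [1.110938, 1.133281]

After 6 iteration(s), the approximation is c_6 = 1.133281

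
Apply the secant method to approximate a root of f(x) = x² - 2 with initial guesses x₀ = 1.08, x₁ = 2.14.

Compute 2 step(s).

f(x) = x² - 2
x₀ = 1.08, x₁ = 2.14

Secant formula: x_{n+1} = x_n - f(x_n)(x_n - x_{n-1})/(f(x_n) - f(x_{n-1}))

Iteration 1:
  f(1.080000) = -0.833600
  f(2.140000) = 2.579600
  x_2 = 2.140000 - 2.579600×(2.140000 - 1.080000)/(2.579600 - (-0.833600))
       = 1.338882
Iteration 2:
  f(2.140000) = 2.579600
  f(1.338882) = -0.207395
  x_3 = 1.338882 - (-0.207395)×(1.338882 - 2.140000)/(-0.207395 - 2.579600)
       = 1.398497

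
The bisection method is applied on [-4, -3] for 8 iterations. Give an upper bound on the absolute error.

Bisection error bound: |error| ≤ (b-a)/2^n
|error| ≤ (-3 - (-4))/2^8 = 1/2^8
|error| ≤ 0.0039062500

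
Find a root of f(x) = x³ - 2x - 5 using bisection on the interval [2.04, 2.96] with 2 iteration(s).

f(x) = x³ - 2x - 5
Initial interval: [2.04, 2.96]

Iteration 1:
  c_1 = (2.040000 + 2.960000)/2 = 2.500000
  f(c_1) = f(2.500000) = 5.625000
  f(a) × f(c) < 0, new interval: [2.040000, 2.500000]
Iteration 2:
  c_2 = (2.040000 + 2.500000)/2 = 2.270000
  f(c_2) = f(2.270000) = 2.157083
  f(a) × f(c) < 0, new interval: [2.040000, 2.270000]

After 2 iteration(s), the approximation is c_2 = 2.270000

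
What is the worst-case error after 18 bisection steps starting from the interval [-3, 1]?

Bisection error bound: |error| ≤ (b-a)/2^n
|error| ≤ (1 - (-3))/2^18 = 4/2^18
|error| ≤ 0.0000152588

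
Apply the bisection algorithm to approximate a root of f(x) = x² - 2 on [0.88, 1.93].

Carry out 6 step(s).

f(x) = x² - 2
Initial interval: [0.88, 1.93]

Iteration 1:
  c_1 = (0.880000 + 1.930000)/2 = 1.405000
  f(c_1) = f(1.405000) = -0.025975
  f(a) × f(c) ≥ 0, new interval: [1.405000, 1.930000]
Iteration 2:
  c_2 = (1.405000 + 1.930000)/2 = 1.667500
  f(c_2) = f(1.667500) = 0.780556
  f(a) × f(c) < 0, new interval: [1.405000, 1.667500]
Iteration 3:
  c_3 = (1.405000 + 1.667500)/2 = 1.536250
  f(c_3) = f(1.536250) = 0.360064
  f(a) × f(c) < 0, new interval: [1.405000, 1.536250]
Iteration 4:
  c_4 = (1.405000 + 1.536250)/2 = 1.470625
  f(c_4) = f(1.470625) = 0.162738
  f(a) × f(c) < 0, new interval: [1.405000, 1.470625]
Iteration 5:
  c_5 = (1.405000 + 1.470625)/2 = 1.437813
  f(c_5) = f(1.437813) = 0.067305
  f(a) × f(c) < 0, new interval: [1.405000, 1.437813]
Iteration 6:
  c_6 = (1.405000 + 1.437813)/2 = 1.421406
  f(c_6) = f(1.421406) = 0.020396
  f(a) × f(c) < 0, new interval: [1.405000, 1.421406]

After 6 iteration(s), the approximation is c_6 = 1.421406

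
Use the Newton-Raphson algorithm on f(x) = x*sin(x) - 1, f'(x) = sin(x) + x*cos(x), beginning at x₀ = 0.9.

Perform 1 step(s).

f(x) = x*sin(x) - 1
f'(x) = sin(x) + x*cos(x)
x₀ = 0.9

Newton-Raphson formula: x_{n+1} = x_n - f(x_n)/f'(x_n)

Iteration 1:
  f(0.900000) = -0.295006
  f'(0.900000) = 1.342776
  x_1 = 0.900000 - (-0.295006)/1.342776 = 1.119698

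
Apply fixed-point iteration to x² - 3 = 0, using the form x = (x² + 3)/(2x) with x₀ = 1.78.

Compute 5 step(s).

Equation: x² - 3 = 0
Fixed-point form: x = (x² + 3)/(2x)
x₀ = 1.78

x_1 = g(1.780000) = 1.732697
x_2 = g(1.732697) = 1.732051
x_3 = g(1.732051) = 1.732051
x_4 = g(1.732051) = 1.732051
x_5 = g(1.732051) = 1.732051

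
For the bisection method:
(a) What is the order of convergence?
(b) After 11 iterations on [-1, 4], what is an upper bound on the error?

(a) Bisection has linear (order 1) convergence; the error is halved each step.

(b) Error bound = (b-a)/2^n = (4 - (-1))/2^{11}
    = 5/2^{11}

(a) 1 (linear); (b) error ≤ 2.44e-03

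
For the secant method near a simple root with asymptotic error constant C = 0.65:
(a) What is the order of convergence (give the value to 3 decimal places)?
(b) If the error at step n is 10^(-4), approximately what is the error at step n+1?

(a) Secant method has superlinear convergence with order φ = (1+√5)/2 ≈ 1.618.
    This means |e_{n+1}| ≈ C|e_n|^1.618.

(b) With |e_n| = 10^(-4) and C = 0.65:
    |e_{n+1}| ≈ 0.65 × (10^(-4))^1.618 = 0.65 × 10^(-6.47)

(a) ≈ 1.618 (golden ratio); (b) |e_{n+1}| ≈ 2.192e-07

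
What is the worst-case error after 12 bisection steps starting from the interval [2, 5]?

Bisection error bound: |error| ≤ (b-a)/2^n
|error| ≤ (5 - 2)/2^12 = 3/2^12
|error| ≤ 0.0007324219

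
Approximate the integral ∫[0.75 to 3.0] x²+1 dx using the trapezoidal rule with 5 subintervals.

f(x) = x²+1
a = 0.75, b = 3.0, n = 5
h = (b - a)/n = 0.450000

Trapezoidal rule: (h/2)[f(x₀) + 2f(x₁) + 2f(x₂) + ... + f(xₙ)]

x_0 = 0.7500, f(x_0) = 1.562500, coefficient = 1
x_1 = 1.2000, f(x_1) = 2.440000, coefficient = 2
x_2 = 1.6500, f(x_2) = 3.722500, coefficient = 2
x_3 = 2.1000, f(x_3) = 5.410000, coefficient = 2
x_4 = 2.5500, f(x_4) = 7.502500, coefficient = 2
x_5 = 3.0000, f(x_5) = 10.000000, coefficient = 1

I ≈ (0.450000/2) × 49.712500 = 11.185313
Exact value: 11.109375
Error: 0.075938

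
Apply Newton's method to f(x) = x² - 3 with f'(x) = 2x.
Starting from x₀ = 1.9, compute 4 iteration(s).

f(x) = x² - 3
f'(x) = 2x
x₀ = 1.9

Newton-Raphson formula: x_{n+1} = x_n - f(x_n)/f'(x_n)

Iteration 1:
  f(1.900000) = 0.610000
  f'(1.900000) = 3.800000
  x_1 = 1.900000 - 0.610000/3.800000 = 1.739474
Iteration 2:
  f(1.739474) = 0.025769
  f'(1.739474) = 3.478947
  x_2 = 1.739474 - 0.025769/3.478947 = 1.732067
Iteration 3:
  f(1.732067) = 0.000055
  f'(1.732067) = 3.464133
  x_3 = 1.732067 - 0.000055/3.464133 = 1.732051
Iteration 4:
  f(1.732051) = 0.000000
  f'(1.732051) = 3.464102
  x_4 = 1.732051 - 0.000000/3.464102 = 1.732051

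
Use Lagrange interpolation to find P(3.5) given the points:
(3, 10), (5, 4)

Lagrange interpolation formula:
P(x) = Σ yᵢ × Lᵢ(x)
where Lᵢ(x) = Π_{j≠i} (x - xⱼ)/(xᵢ - xⱼ)

L_0(3.5) = (3.5 - 5)/(3 - 5) = 0.750000
L_1(3.5) = (3.5 - 3)/(5 - 3) = 0.250000

P(3.5) = 10×L_0(3.5) + 4×L_1(3.5)
P(3.5) = 8.500000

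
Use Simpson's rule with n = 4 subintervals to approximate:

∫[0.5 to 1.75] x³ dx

f(x) = x³
a = 0.5, b = 1.75, n = 4
h = (b - a)/n = 0.312500

Simpson's rule: (h/3)[f(x₀) + 4f(x₁) + 2f(x₂) + ... + f(xₙ)]

x_0 = 0.5000, f(x_0) = 0.125000, coefficient = 1
x_1 = 0.8125, f(x_1) = 0.536377, coefficient = 4
x_2 = 1.1250, f(x_2) = 1.423828, coefficient = 2
x_3 = 1.4375, f(x_3) = 2.970459, coefficient = 4
x_4 = 1.7500, f(x_4) = 5.359375, coefficient = 1

I ≈ (0.312500/3) × 22.359375 = 2.329102
Exact value: 2.329102
Error: 0.000000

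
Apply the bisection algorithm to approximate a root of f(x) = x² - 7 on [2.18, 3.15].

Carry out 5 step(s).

f(x) = x² - 7
Initial interval: [2.18, 3.15]

Iteration 1:
  c_1 = (2.180000 + 3.150000)/2 = 2.665000
  f(c_1) = f(2.665000) = 0.102225
  f(a) × f(c) < 0, new interval: [2.180000, 2.665000]
Iteration 2:
  c_2 = (2.180000 + 2.665000)/2 = 2.422500
  f(c_2) = f(2.422500) = -1.131494
  f(a) × f(c) ≥ 0, new interval: [2.422500, 2.665000]
Iteration 3:
  c_3 = (2.422500 + 2.665000)/2 = 2.543750
  f(c_3) = f(2.543750) = -0.529336
  f(a) × f(c) ≥ 0, new interval: [2.543750, 2.665000]
Iteration 4:
  c_4 = (2.543750 + 2.665000)/2 = 2.604375
  f(c_4) = f(2.604375) = -0.217231
  f(a) × f(c) ≥ 0, new interval: [2.604375, 2.665000]
Iteration 5:
  c_5 = (2.604375 + 2.665000)/2 = 2.634688
  f(c_5) = f(2.634688) = -0.058422
  f(a) × f(c) ≥ 0, new interval: [2.634688, 2.665000]

After 5 iteration(s), the approximation is c_5 = 2.634688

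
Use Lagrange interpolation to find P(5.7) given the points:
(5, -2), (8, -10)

Lagrange interpolation formula:
P(x) = Σ yᵢ × Lᵢ(x)
where Lᵢ(x) = Π_{j≠i} (x - xⱼ)/(xᵢ - xⱼ)

L_0(5.7) = (5.7 - 8)/(5 - 8) = 0.766667
L_1(5.7) = (5.7 - 5)/(8 - 5) = 0.233333

P(5.7) = (-2)×L_0(5.7) + (-10)×L_1(5.7)
P(5.7) = -3.866667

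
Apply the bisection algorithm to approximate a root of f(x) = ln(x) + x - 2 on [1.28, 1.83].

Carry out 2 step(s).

f(x) = ln(x) + x - 2
Initial interval: [1.28, 1.83]

Iteration 1:
  c_1 = (1.280000 + 1.830000)/2 = 1.555000
  f(c_1) = f(1.555000) = -0.003524
  f(a) × f(c) ≥ 0, new interval: [1.555000, 1.830000]
Iteration 2:
  c_2 = (1.555000 + 1.830000)/2 = 1.692500
  f(c_2) = f(1.692500) = 0.218707
  f(a) × f(c) < 0, new interval: [1.555000, 1.692500]

After 2 iteration(s), the approximation is c_2 = 1.692500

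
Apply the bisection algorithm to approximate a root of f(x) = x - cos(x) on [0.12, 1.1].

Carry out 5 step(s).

f(x) = x - cos(x)
Initial interval: [0.12, 1.1]

Iteration 1:
  c_1 = (0.120000 + 1.100000)/2 = 0.610000
  f(c_1) = f(0.610000) = -0.209648
  f(a) × f(c) ≥ 0, new interval: [0.610000, 1.100000]
Iteration 2:
  c_2 = (0.610000 + 1.100000)/2 = 0.855000
  f(c_2) = f(0.855000) = 0.198781
  f(a) × f(c) < 0, new interval: [0.610000, 0.855000]
Iteration 3:
  c_3 = (0.610000 + 0.855000)/2 = 0.732500
  f(c_3) = f(0.732500) = -0.011005
  f(a) × f(c) ≥ 0, new interval: [0.732500, 0.855000]
Iteration 4:
  c_4 = (0.732500 + 0.855000)/2 = 0.793750
  f(c_4) = f(0.793750) = 0.092573
  f(a) × f(c) < 0, new interval: [0.732500, 0.793750]
Iteration 5:
  c_5 = (0.732500 + 0.793750)/2 = 0.763125
  f(c_5) = f(0.763125) = 0.040445
  f(a) × f(c) < 0, new interval: [0.732500, 0.763125]

After 5 iteration(s), the approximation is c_5 = 0.763125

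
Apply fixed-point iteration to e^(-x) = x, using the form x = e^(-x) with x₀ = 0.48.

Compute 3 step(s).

Equation: e^(-x) = x
Fixed-point form: x = e^(-x)
x₀ = 0.48

x_1 = g(0.480000) = 0.618783
x_2 = g(0.618783) = 0.538599
x_3 = g(0.538599) = 0.583565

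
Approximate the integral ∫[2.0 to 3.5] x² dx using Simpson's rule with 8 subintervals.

f(x) = x²
a = 2.0, b = 3.5, n = 8
h = (b - a)/n = 0.187500

Simpson's rule: (h/3)[f(x₀) + 4f(x₁) + 2f(x₂) + ... + f(xₙ)]

x_0 = 2.0000, f(x_0) = 4.000000, coefficient = 1
x_1 = 2.1875, f(x_1) = 4.785156, coefficient = 4
x_2 = 2.3750, f(x_2) = 5.640625, coefficient = 2
x_3 = 2.5625, f(x_3) = 6.566406, coefficient = 4
x_4 = 2.7500, f(x_4) = 7.562500, coefficient = 2
x_5 = 2.9375, f(x_5) = 8.628906, coefficient = 4
x_6 = 3.1250, f(x_6) = 9.765625, coefficient = 2
x_7 = 3.3125, f(x_7) = 10.972656, coefficient = 4
x_8 = 3.5000, f(x_8) = 12.250000, coefficient = 1

I ≈ (0.187500/3) × 186.000000 = 11.625000
Exact value: 11.625000
Error: 0.000000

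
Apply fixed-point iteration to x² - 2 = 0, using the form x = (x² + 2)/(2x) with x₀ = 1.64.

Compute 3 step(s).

Equation: x² - 2 = 0
Fixed-point form: x = (x² + 2)/(2x)
x₀ = 1.64

x_1 = g(1.640000) = 1.429756
x_2 = g(1.429756) = 1.414298
x_3 = g(1.414298) = 1.414214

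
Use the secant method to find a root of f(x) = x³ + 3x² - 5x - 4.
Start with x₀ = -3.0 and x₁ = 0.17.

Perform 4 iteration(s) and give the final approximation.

f(x) = x³ + 3x² - 5x - 4
x₀ = -3.0, x₁ = 0.17

Secant formula: x_{n+1} = x_n - f(x_n)(x_n - x_{n-1})/(f(x_n) - f(x_{n-1}))

Iteration 1:
  f(-3.000000) = 11.000000
  f(0.170000) = -4.758387
  x_2 = 0.170000 - (-4.758387)×(0.170000 - (-3.000000))/(-4.758387 - 11.000000)
       = -0.787210
Iteration 2:
  f(0.170000) = -4.758387
  f(-0.787210) = 1.307316
  x_3 = -0.787210 - 1.307316×(-0.787210 - 0.170000)/(1.307316 - (-4.758387))
       = -0.580907
Iteration 3:
  f(-0.787210) = 1.307316
  f(-0.580907) = -0.279138
  x_4 = -0.580907 - (-0.279138)×(-0.580907 - (-0.787210))/(-0.279138 - 1.307316)
       = -0.617206
Iteration 4:
  f(-0.580907) = -0.279138
  f(-0.617206) = -0.006262
  x_5 = -0.617206 - (-0.006262)×(-0.617206 - (-0.580907))/(-0.006262 - (-0.279138))
       = -0.618039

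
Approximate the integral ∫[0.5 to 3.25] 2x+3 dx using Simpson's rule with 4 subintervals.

f(x) = 2x+3
a = 0.5, b = 3.25, n = 4
h = (b - a)/n = 0.687500

Simpson's rule: (h/3)[f(x₀) + 4f(x₁) + 2f(x₂) + ... + f(xₙ)]

x_0 = 0.5000, f(x_0) = 4.000000, coefficient = 1
x_1 = 1.1875, f(x_1) = 5.375000, coefficient = 4
x_2 = 1.8750, f(x_2) = 6.750000, coefficient = 2
x_3 = 2.5625, f(x_3) = 8.125000, coefficient = 4
x_4 = 3.2500, f(x_4) = 9.500000, coefficient = 1

I ≈ (0.687500/3) × 81.000000 = 18.562500
Exact value: 18.562500
Error: 0.000000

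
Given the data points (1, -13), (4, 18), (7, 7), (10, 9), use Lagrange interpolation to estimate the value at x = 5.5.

Lagrange interpolation formula:
P(x) = Σ yᵢ × Lᵢ(x)
where Lᵢ(x) = Π_{j≠i} (x - xⱼ)/(xᵢ - xⱼ)

L_0(5.5) = (5.5 - 4)/(1 - 4) × (5.5 - 7)/(1 - 7) × (5.5 - 10)/(1 - 10) = -0.062500
L_1(5.5) = (5.5 - 1)/(4 - 1) × (5.5 - 7)/(4 - 7) × (5.5 - 10)/(4 - 10) = 0.562500
L_2(5.5) = (5.5 - 1)/(7 - 1) × (5.5 - 4)/(7 - 4) × (5.5 - 10)/(7 - 10) = 0.562500
L_3(5.5) = (5.5 - 1)/(10 - 1) × (5.5 - 4)/(10 - 4) × (5.5 - 7)/(10 - 7) = -0.062500

P(5.5) = (-13)×L_0(5.5) + 18×L_1(5.5) + 7×L_2(5.5) + 9×L_3(5.5)
P(5.5) = 14.312500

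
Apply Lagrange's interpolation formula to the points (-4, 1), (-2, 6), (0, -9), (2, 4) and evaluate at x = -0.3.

Lagrange interpolation formula:
P(x) = Σ yᵢ × Lᵢ(x)
where Lᵢ(x) = Π_{j≠i} (x - xⱼ)/(xᵢ - xⱼ)

L_0(-0.3) = (-0.3 - (-2))/(-4 - (-2)) × (-0.3 - 0)/(-4 - 0) × (-0.3 - 2)/(-4 - 2) = -0.024437
L_1(-0.3) = (-0.3 - (-4))/(-2 - (-4)) × (-0.3 - 0)/(-2 - 0) × (-0.3 - 2)/(-2 - 2) = 0.159562
L_2(-0.3) = (-0.3 - (-4))/(0 - (-4)) × (-0.3 - (-2))/(0 - (-2)) × (-0.3 - 2)/(0 - 2) = 0.904187
L_3(-0.3) = (-0.3 - (-4))/(2 - (-4)) × (-0.3 - (-2))/(2 - (-2)) × (-0.3 - 0)/(2 - 0) = -0.039313

P(-0.3) = 1×L_0(-0.3) + 6×L_1(-0.3) + (-9)×L_2(-0.3) + 4×L_3(-0.3)
P(-0.3) = -7.362000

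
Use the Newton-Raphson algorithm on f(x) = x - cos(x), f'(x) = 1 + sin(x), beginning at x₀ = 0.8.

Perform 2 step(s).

f(x) = x - cos(x)
f'(x) = 1 + sin(x)
x₀ = 0.8

Newton-Raphson formula: x_{n+1} = x_n - f(x_n)/f'(x_n)

Iteration 1:
  f(0.800000) = 0.103293
  f'(0.800000) = 1.717356
  x_1 = 0.800000 - 0.103293/1.717356 = 0.739853
Iteration 2:
  f(0.739853) = 0.001286
  f'(0.739853) = 1.674180
  x_2 = 0.739853 - 0.001286/1.674180 = 0.739085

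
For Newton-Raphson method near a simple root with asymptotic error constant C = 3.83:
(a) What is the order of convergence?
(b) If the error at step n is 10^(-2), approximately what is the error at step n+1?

(a) Newton-Raphson has quadratic (order 2) convergence near simple roots.
    This means |e_{n+1}| ≈ C|e_n|².

(b) With |e_n| = 10^(-2) and C = 3.83:
    |e_{n+1}| ≈ 3.83 × (10^(-2))² = 3.83 × 10^(-4)

(a) 2 (quadratic); (b) |e_{n+1}| ≈ 3.830e-04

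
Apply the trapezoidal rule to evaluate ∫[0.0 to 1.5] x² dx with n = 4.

f(x) = x²
a = 0.0, b = 1.5, n = 4
h = (b - a)/n = 0.375000

Trapezoidal rule: (h/2)[f(x₀) + 2f(x₁) + 2f(x₂) + ... + f(xₙ)]

x_0 = 0.0000, f(x_0) = 0.000000, coefficient = 1
x_1 = 0.3750, f(x_1) = 0.140625, coefficient = 2
x_2 = 0.7500, f(x_2) = 0.562500, coefficient = 2
x_3 = 1.1250, f(x_3) = 1.265625, coefficient = 2
x_4 = 1.5000, f(x_4) = 2.250000, coefficient = 1

I ≈ (0.375000/2) × 6.187500 = 1.160156
Exact value: 1.125000
Error: 0.035156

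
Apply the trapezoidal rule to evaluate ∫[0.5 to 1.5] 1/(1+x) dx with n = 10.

f(x) = 1/(1+x)
a = 0.5, b = 1.5, n = 10
h = (b - a)/n = 0.100000

Trapezoidal rule: (h/2)[f(x₀) + 2f(x₁) + 2f(x₂) + ... + f(xₙ)]

x_0 = 0.5000, f(x_0) = 0.666667, coefficient = 1
x_1 = 0.6000, f(x_1) = 0.625000, coefficient = 2
x_2 = 0.7000, f(x_2) = 0.588235, coefficient = 2
x_3 = 0.8000, f(x_3) = 0.555556, coefficient = 2
x_4 = 0.9000, f(x_4) = 0.526316, coefficient = 2
x_5 = 1.0000, f(x_5) = 0.500000, coefficient = 2
x_6 = 1.1000, f(x_6) = 0.476190, coefficient = 2
x_7 = 1.2000, f(x_7) = 0.454545, coefficient = 2
x_8 = 1.3000, f(x_8) = 0.434783, coefficient = 2
x_9 = 1.4000, f(x_9) = 0.416667, coefficient = 2
x_10 = 1.5000, f(x_10) = 0.400000, coefficient = 1

I ≈ (0.100000/2) × 10.221250 = 0.511063
Exact value: 0.510826
Error: 0.000237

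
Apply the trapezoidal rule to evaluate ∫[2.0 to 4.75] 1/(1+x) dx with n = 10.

f(x) = 1/(1+x)
a = 2.0, b = 4.75, n = 10
h = (b - a)/n = 0.275000

Trapezoidal rule: (h/2)[f(x₀) + 2f(x₁) + 2f(x₂) + ... + f(xₙ)]

x_0 = 2.0000, f(x_0) = 0.333333, coefficient = 1
x_1 = 2.2750, f(x_1) = 0.305344, coefficient = 2
x_2 = 2.5500, f(x_2) = 0.281690, coefficient = 2
x_3 = 2.8250, f(x_3) = 0.261438, coefficient = 2
x_4 = 3.1000, f(x_4) = 0.243902, coefficient = 2
x_5 = 3.3750, f(x_5) = 0.228571, coefficient = 2
x_6 = 3.6500, f(x_6) = 0.215054, coefficient = 2
x_7 = 3.9250, f(x_7) = 0.203046, coefficient = 2
x_8 = 4.2000, f(x_8) = 0.192308, coefficient = 2
x_9 = 4.4750, f(x_9) = 0.182648, coefficient = 2
x_10 = 4.7500, f(x_10) = 0.173913, coefficient = 1

I ≈ (0.275000/2) × 4.735248 = 0.651097
Exact value: 0.650588
Error: 0.000509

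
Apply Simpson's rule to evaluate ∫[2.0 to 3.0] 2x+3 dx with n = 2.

f(x) = 2x+3
a = 2.0, b = 3.0, n = 2
h = (b - a)/n = 0.500000

Simpson's rule: (h/3)[f(x₀) + 4f(x₁) + 2f(x₂) + ... + f(xₙ)]

x_0 = 2.0000, f(x_0) = 7.000000, coefficient = 1
x_1 = 2.5000, f(x_1) = 8.000000, coefficient = 4
x_2 = 3.0000, f(x_2) = 9.000000, coefficient = 1

I ≈ (0.500000/3) × 48.000000 = 8.000000
Exact value: 8.000000
Error: 0.000000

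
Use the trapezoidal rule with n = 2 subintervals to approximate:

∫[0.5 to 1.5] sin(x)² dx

f(x) = sin(x)²
a = 0.5, b = 1.5, n = 2
h = (b - a)/n = 0.500000

Trapezoidal rule: (h/2)[f(x₀) + 2f(x₁) + 2f(x₂) + ... + f(xₙ)]

x_0 = 0.5000, f(x_0) = 0.229849, coefficient = 1
x_1 = 1.0000, f(x_1) = 0.708073, coefficient = 2
x_2 = 1.5000, f(x_2) = 0.994996, coefficient = 1

I ≈ (0.500000/2) × 2.640992 = 0.660248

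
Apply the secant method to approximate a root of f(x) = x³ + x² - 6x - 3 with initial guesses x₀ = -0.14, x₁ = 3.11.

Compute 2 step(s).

f(x) = x³ + x² - 6x - 3
x₀ = -0.14, x₁ = 3.11

Secant formula: x_{n+1} = x_n - f(x_n)(x_n - x_{n-1})/(f(x_n) - f(x_{n-1}))

Iteration 1:
  f(-0.140000) = -2.143144
  f(3.110000) = 18.092331
  x_2 = 3.110000 - 18.092331×(3.110000 - (-0.140000))/(18.092331 - (-2.143144))
       = 0.204208
Iteration 2:
  f(3.110000) = 18.092331
  f(0.204208) = -4.175033
  x_3 = 0.204208 - (-4.175033)×(0.204208 - 3.110000)/(-4.175033 - 18.092331)
       = 0.749031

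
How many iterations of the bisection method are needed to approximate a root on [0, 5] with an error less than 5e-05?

We need (b-a)/2^n ≤ 5e-05
(5 - 0)/2^n ≤ 5e-05
5/2^n ≤ 5e-05
2^n ≥ 100000
n ≥ log₂(100000) = 16.61
n ≥ 17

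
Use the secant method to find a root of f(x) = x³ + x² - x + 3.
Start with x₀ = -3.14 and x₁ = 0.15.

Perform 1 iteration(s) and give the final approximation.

f(x) = x³ + x² - x + 3
x₀ = -3.14, x₁ = 0.15

Secant formula: x_{n+1} = x_n - f(x_n)(x_n - x_{n-1})/(f(x_n) - f(x_{n-1}))

Iteration 1:
  f(-3.140000) = -14.959544
  f(0.150000) = 2.875875
  x_2 = 0.150000 - 2.875875×(0.150000 - (-3.140000))/(2.875875 - (-14.959544))
       = -0.380497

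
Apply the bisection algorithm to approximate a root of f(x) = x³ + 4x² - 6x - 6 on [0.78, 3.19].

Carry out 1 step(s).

f(x) = x³ + 4x² - 6x - 6
Initial interval: [0.78, 3.19]

Iteration 1:
  c_1 = (0.780000 + 3.190000)/2 = 1.985000
  f(c_1) = f(1.985000) = 5.672247
  f(a) × f(c) < 0, new interval: [0.780000, 1.985000]

After 1 iteration(s), the approximation is c_1 = 1.985000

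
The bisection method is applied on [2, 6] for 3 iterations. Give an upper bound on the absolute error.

Bisection error bound: |error| ≤ (b-a)/2^n
|error| ≤ (6 - 2)/2^3 = 4/2^3
|error| ≤ 0.5000000000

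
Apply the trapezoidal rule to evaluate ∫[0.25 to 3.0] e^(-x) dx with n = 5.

f(x) = e^(-x)
a = 0.25, b = 3.0, n = 5
h = (b - a)/n = 0.550000

Trapezoidal rule: (h/2)[f(x₀) + 2f(x₁) + 2f(x₂) + ... + f(xₙ)]

x_0 = 0.2500, f(x_0) = 0.778801, coefficient = 1
x_1 = 0.8000, f(x_1) = 0.449329, coefficient = 2
x_2 = 1.3500, f(x_2) = 0.259240, coefficient = 2
x_3 = 1.9000, f(x_3) = 0.149569, coefficient = 2
x_4 = 2.4500, f(x_4) = 0.086294, coefficient = 2
x_5 = 3.0000, f(x_5) = 0.049787, coefficient = 1

I ≈ (0.550000/2) × 2.717451 = 0.747299
Exact value: 0.729014
Error: 0.018285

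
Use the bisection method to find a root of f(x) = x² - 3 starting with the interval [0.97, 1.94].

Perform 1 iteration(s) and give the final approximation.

f(x) = x² - 3
Initial interval: [0.97, 1.94]

Iteration 1:
  c_1 = (0.970000 + 1.940000)/2 = 1.455000
  f(c_1) = f(1.455000) = -0.882975
  f(a) × f(c) ≥ 0, new interval: [1.455000, 1.940000]

After 1 iteration(s), the approximation is c_1 = 1.455000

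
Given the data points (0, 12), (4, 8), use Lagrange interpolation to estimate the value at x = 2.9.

Lagrange interpolation formula:
P(x) = Σ yᵢ × Lᵢ(x)
where Lᵢ(x) = Π_{j≠i} (x - xⱼ)/(xᵢ - xⱼ)

L_0(2.9) = (2.9 - 4)/(0 - 4) = 0.275000
L_1(2.9) = (2.9 - 0)/(4 - 0) = 0.725000

P(2.9) = 12×L_0(2.9) + 8×L_1(2.9)
P(2.9) = 9.100000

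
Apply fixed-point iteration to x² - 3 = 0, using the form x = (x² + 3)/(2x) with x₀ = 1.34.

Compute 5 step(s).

Equation: x² - 3 = 0
Fixed-point form: x = (x² + 3)/(2x)
x₀ = 1.34

x_1 = g(1.340000) = 1.789403
x_2 = g(1.789403) = 1.732970
x_3 = g(1.732970) = 1.732051
x_4 = g(1.732051) = 1.732051
x_5 = g(1.732051) = 1.732051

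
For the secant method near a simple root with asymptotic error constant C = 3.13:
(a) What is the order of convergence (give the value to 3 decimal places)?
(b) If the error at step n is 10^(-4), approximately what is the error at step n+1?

(a) Secant method has superlinear convergence with order φ = (1+√5)/2 ≈ 1.618.
    This means |e_{n+1}| ≈ C|e_n|^1.618.

(b) With |e_n| = 10^(-4) and C = 3.13:
    |e_{n+1}| ≈ 3.13 × (10^(-4))^1.618 = 3.13 × 10^(-6.47)

(a) ≈ 1.618 (golden ratio); (b) |e_{n+1}| ≈ 1.055e-06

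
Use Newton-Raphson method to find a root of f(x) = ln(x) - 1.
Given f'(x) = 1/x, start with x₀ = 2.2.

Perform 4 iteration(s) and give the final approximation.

f(x) = ln(x) - 1
f'(x) = 1/x
x₀ = 2.2

Newton-Raphson formula: x_{n+1} = x_n - f(x_n)/f'(x_n)

Iteration 1:
  f(2.200000) = -0.211543
  f'(2.200000) = 0.454545
  x_1 = 2.200000 - (-0.211543)/0.454545 = 2.665394
Iteration 2:
  f(2.665394) = -0.019648
  f'(2.665394) = 0.375179
  x_2 = 2.665394 - (-0.019648)/0.375179 = 2.717764
Iteration 3:
  f(2.717764) = -0.000191
  f'(2.717764) = 0.367950
  x_3 = 2.717764 - (-0.000191)/0.367950 = 2.718282
Iteration 4:
  f(2.718282) = 0.000000
  f'(2.718282) = 0.367879
  x_4 = 2.718282 - 0.000000/0.367879 = 2.718282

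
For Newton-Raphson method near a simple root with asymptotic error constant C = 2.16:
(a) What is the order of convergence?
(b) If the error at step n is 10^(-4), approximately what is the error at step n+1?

(a) Newton-Raphson has quadratic (order 2) convergence near simple roots.
    This means |e_{n+1}| ≈ C|e_n|².

(b) With |e_n| = 10^(-4) and C = 2.16:
    |e_{n+1}| ≈ 2.16 × (10^(-4))² = 2.16 × 10^(-8)

(a) 2 (quadratic); (b) |e_{n+1}| ≈ 2.160e-08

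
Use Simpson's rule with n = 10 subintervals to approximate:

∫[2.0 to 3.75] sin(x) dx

f(x) = sin(x)
a = 2.0, b = 3.75, n = 10
h = (b - a)/n = 0.175000

Simpson's rule: (h/3)[f(x₀) + 4f(x₁) + 2f(x₂) + ... + f(xₙ)]

x_0 = 2.0000, f(x_0) = 0.909297, coefficient = 1
x_1 = 2.1750, f(x_1) = 0.822955, coefficient = 4
x_2 = 2.3500, f(x_2) = 0.711473, coefficient = 2
x_3 = 2.5250, f(x_3) = 0.578259, coefficient = 4
x_4 = 2.7000, f(x_4) = 0.427380, coefficient = 2
x_5 = 2.8750, f(x_5) = 0.263446, coefficient = 4
x_6 = 3.0500, f(x_6) = 0.091465, coefficient = 2
x_7 = 3.2250, f(x_7) = -0.083311, coefficient = 4
x_8 = 3.4000, f(x_8) = -0.255541, coefficient = 2
x_9 = 3.5750, f(x_9) = -0.419966, coefficient = 4
x_10 = 3.7500, f(x_10) = -0.571561, coefficient = 1

I ≈ (0.175000/3) × 6.932822 = 0.404415
Exact value: 0.404413
Error: 0.000002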